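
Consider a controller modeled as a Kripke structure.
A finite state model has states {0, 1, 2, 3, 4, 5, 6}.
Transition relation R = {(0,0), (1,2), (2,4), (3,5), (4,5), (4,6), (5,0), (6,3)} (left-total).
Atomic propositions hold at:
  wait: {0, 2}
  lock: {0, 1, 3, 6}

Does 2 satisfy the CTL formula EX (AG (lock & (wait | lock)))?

No

Sat(wait | lock) = {0, 1, 2, 3, 6}
Sat(lock & (wait | lock)) = {0, 1, 3, 6}
AG (lock & (wait | lock)): greatest fixpoint, start Z0 = {0, 1, 3, 6}, keep only states in Sat with every successor in Z. Z1 = {0, 6}; Z2 = {0}; fixed.
Sat(AG (lock & (wait | lock))) = {0}
Sat(EX (AG (lock & (wait | lock)))) = {s : some successor in {0}} = {0, 5}
2 ∉ Sat(EX (AG (lock & (wait | lock)))) = {0, 5}, so the formula does not hold at 2.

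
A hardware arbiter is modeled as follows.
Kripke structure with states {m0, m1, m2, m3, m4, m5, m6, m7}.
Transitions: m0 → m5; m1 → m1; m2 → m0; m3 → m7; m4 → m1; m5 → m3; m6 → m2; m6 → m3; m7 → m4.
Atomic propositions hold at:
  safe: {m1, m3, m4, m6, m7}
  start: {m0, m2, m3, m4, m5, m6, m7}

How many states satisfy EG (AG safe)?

AG safe: greatest fixpoint, start Z0 = {m1, m3, m4, m6, m7}, keep only states in Sat with every successor in Z. Z1 = {m1, m3, m4, m7}; fixed.
Sat(AG safe) = {m1, m3, m4, m7}
EG (AG safe): greatest fixpoint, start Z0 = {m1, m3, m4, m7}, keep only states in Sat with some successor in Z. Already a fixed point.
Sat(EG (AG safe)) = {m1, m3, m4, m7}
|Sat(EG (AG safe))| = |{m1, m3, m4, m7}| = 4.

4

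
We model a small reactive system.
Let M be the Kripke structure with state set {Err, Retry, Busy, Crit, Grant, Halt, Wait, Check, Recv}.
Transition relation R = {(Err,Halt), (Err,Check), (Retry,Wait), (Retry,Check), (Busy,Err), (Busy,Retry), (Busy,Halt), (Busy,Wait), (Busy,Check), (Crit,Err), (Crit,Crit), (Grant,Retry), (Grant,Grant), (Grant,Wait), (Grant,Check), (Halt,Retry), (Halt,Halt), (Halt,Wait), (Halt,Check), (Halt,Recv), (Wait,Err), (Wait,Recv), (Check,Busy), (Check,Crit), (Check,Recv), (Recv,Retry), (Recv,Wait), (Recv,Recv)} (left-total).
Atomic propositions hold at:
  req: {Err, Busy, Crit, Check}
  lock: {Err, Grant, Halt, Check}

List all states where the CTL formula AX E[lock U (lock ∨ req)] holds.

Sat(lock ∨ req) = {Err, Busy, Crit, Grant, Halt, Check}
E[lock U (lock ∨ req)]: least fixpoint, start Z0 = Sat((lock ∨ req)) = {Err, Busy, Crit, Grant, Halt, Check}, add states in Sat(lock) with some successor in Z. Already a fixed point.
Sat(E[lock U (lock ∨ req)]) = {Err, Busy, Crit, Grant, Halt, Check}
Sat(AX E[lock U (lock ∨ req)]) = {s : every successor in {Err, Busy, Crit, Grant, Halt, Check}} = {Err, Crit}

{Err, Crit}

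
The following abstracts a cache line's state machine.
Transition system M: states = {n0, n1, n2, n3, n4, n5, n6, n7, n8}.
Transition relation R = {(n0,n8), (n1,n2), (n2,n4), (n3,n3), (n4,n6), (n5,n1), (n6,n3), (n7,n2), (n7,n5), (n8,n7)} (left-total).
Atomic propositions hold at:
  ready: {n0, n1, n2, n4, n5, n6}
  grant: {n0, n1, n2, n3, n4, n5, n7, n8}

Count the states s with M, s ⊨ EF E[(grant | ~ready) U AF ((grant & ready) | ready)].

Sat(~ready) = {n3, n7, n8}
Sat(grant | ~ready) = {n0, n1, n2, n3, n4, n5, n7, n8}
Sat(grant & ready) = {n0, n1, n2, n4, n5}
Sat((grant & ready) | ready) = {n0, n1, n2, n4, n5, n6}
AF ((grant & ready) | ready): least fixpoint, start Z0 = {n0, n1, n2, n4, n5, n6}, add states with every successor in Z. Z1 = {n0, n1, n2, n4, n5, n6, n7}; Z2 = {n0, n1, n2, n4, n5, n6, n7, n8}; fixed.
Sat(AF ((grant & ready) | ready)) = {n0, n1, n2, n4, n5, n6, n7, n8}
E[(grant | ~ready) U AF ((grant & ready) | ready)]: least fixpoint, start Z0 = Sat(AF ((grant & ready) | ready)) = {n0, n1, n2, n4, n5, n6, n7, n8}, add states in Sat(grant | ~ready) with some successor in Z. Already a fixed point.
Sat(E[(grant | ~ready) U AF ((grant & ready) | ready)]) = {n0, n1, n2, n4, n5, n6, n7, n8}
EF E[(grant | ~ready) U AF ((grant & ready) | ready)]: least fixpoint, start Z0 = {n0, n1, n2, n4, n5, n6, n7, n8}, add states with some successor in Z. Already a fixed point.
Sat(EF E[(grant | ~ready) U AF ((grant & ready) | ready)]) = {n0, n1, n2, n4, n5, n6, n7, n8}
|Sat(EF E[(grant | ~ready) U AF ((grant & ready) | ready)])| = |{n0, n1, n2, n4, n5, n6, n7, n8}| = 8.

8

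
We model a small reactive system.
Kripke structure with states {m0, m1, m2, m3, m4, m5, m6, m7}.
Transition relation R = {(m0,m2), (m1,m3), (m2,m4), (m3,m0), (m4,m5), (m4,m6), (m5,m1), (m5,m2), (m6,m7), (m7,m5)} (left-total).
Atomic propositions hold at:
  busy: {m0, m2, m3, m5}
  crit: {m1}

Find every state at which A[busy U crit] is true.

A[busy U crit]: least fixpoint, start Z0 = Sat(crit) = {m1}, add states in Sat(busy) with every successor in Z. Already a fixed point.
Sat(A[busy U crit]) = {m1}

{m1}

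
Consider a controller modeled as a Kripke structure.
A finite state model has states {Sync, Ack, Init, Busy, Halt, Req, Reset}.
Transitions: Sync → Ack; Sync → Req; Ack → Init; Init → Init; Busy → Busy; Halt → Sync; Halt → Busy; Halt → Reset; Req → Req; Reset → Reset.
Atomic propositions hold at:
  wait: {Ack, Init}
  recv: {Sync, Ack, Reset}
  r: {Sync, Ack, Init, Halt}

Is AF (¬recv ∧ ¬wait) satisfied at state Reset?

No

Sat(¬recv) = {Init, Busy, Halt, Req}
Sat(¬wait) = {Sync, Busy, Halt, Req, Reset}
Sat(¬recv ∧ ¬wait) = {Busy, Halt, Req}
AF (¬recv ∧ ¬wait): least fixpoint, start Z0 = {Busy, Halt, Req}, add states with every successor in Z. Already a fixed point.
Sat(AF (¬recv ∧ ¬wait)) = {Busy, Halt, Req}
Reset ∉ Sat(AF (¬recv ∧ ¬wait)) = {Busy, Halt, Req}, so the formula does not hold at Reset.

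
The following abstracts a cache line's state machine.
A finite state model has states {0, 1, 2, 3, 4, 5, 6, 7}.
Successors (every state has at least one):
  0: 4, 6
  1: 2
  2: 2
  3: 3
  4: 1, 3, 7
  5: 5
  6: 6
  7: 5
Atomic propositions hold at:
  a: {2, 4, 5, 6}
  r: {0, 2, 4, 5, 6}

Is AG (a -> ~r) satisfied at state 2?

No

Sat(~r) = {1, 3, 7}
Sat(a -> ~r) = {0, 1, 3, 7}
AG (a -> ~r): greatest fixpoint, start Z0 = {0, 1, 3, 7}, keep only states in Sat with every successor in Z. Z1 = {3}; fixed.
Sat(AG (a -> ~r)) = {3}
2 ∉ Sat(AG (a -> ~r)) = {3}, so the formula does not hold at 2.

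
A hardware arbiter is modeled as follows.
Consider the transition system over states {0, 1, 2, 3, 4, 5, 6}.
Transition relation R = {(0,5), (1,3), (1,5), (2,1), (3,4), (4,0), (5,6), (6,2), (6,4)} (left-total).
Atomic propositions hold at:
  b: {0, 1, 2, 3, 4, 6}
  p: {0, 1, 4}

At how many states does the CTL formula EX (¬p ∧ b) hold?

3

Sat(¬p) = {2, 3, 5, 6}
Sat(¬p ∧ b) = {2, 3, 6}
Sat(EX (¬p ∧ b)) = {s : some successor in {2, 3, 6}} = {1, 5, 6}
|Sat(EX (¬p ∧ b))| = |{1, 5, 6}| = 3.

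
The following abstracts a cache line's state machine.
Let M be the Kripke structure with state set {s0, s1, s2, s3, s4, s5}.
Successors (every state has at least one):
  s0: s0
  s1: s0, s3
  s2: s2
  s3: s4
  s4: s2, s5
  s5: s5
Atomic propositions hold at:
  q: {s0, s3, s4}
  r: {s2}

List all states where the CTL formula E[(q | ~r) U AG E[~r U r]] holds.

{s1, s2, s3, s4}

Sat(~r) = {s0, s1, s3, s4, s5}
Sat(q | ~r) = {s0, s1, s3, s4, s5}
E[~r U r]: least fixpoint, start Z0 = Sat(r) = {s2}, add states in Sat(~r) with some successor in Z. Z1 = {s2, s4}; Z2 = {s2, s3, s4}; Z3 = {s1, s2, s3, s4}; fixed.
Sat(E[~r U r]) = {s1, s2, s3, s4}
AG E[~r U r]: greatest fixpoint, start Z0 = {s1, s2, s3, s4}, keep only states in Sat with every successor in Z. Z1 = {s2, s3}; Z2 = {s2}; fixed.
Sat(AG E[~r U r]) = {s2}
E[(q | ~r) U AG E[~r U r]]: least fixpoint, start Z0 = Sat(AG E[~r U r]) = {s2}, add states in Sat(q | ~r) with some successor in Z. Z1 = {s2, s4}; Z2 = {s2, s3, s4}; Z3 = {s1, s2, s3, s4}; fixed.
Sat(E[(q | ~r) U AG E[~r U r]]) = {s1, s2, s3, s4}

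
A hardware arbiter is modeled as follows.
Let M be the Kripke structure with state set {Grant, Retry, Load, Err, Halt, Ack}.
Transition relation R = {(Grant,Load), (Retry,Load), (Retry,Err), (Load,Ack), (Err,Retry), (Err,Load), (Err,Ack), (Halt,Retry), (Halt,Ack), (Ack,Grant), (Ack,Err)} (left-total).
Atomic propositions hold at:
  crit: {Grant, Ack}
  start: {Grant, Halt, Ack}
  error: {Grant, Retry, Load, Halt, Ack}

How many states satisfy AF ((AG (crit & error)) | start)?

4

Sat(crit & error) = {Grant, Ack}
AG (crit & error): greatest fixpoint, start Z0 = {Grant, Ack}, keep only states in Sat with every successor in Z. Z1 = ∅; fixed.
Sat(AG (crit & error)) = ∅
Sat((AG (crit & error)) | start) = {Grant, Halt, Ack}
AF ((AG (crit & error)) | start): least fixpoint, start Z0 = {Grant, Halt, Ack}, add states with every successor in Z. Z1 = {Grant, Load, Halt, Ack}; fixed.
Sat(AF ((AG (crit & error)) | start)) = {Grant, Load, Halt, Ack}
|Sat(AF ((AG (crit & error)) | start))| = |{Grant, Load, Halt, Ack}| = 4.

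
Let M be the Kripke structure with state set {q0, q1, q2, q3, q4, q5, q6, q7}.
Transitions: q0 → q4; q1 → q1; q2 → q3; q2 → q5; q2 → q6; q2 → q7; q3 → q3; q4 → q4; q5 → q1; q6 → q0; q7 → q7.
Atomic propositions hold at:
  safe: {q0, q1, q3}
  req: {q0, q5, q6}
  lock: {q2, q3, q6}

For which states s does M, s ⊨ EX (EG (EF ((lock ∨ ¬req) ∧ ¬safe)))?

Sat(¬req) = {q1, q2, q3, q4, q7}
Sat(lock ∨ ¬req) = {q1, q2, q3, q4, q6, q7}
Sat(¬safe) = {q2, q4, q5, q6, q7}
Sat((lock ∨ ¬req) ∧ ¬safe) = {q2, q4, q6, q7}
EF ((lock ∨ ¬req) ∧ ¬safe): least fixpoint, start Z0 = {q2, q4, q6, q7}, add states with some successor in Z. Z1 = {q0, q2, q4, q6, q7}; fixed.
Sat(EF ((lock ∨ ¬req) ∧ ¬safe)) = {q0, q2, q4, q6, q7}
EG (EF ((lock ∨ ¬req) ∧ ¬safe)): greatest fixpoint, start Z0 = {q0, q2, q4, q6, q7}, keep only states in Sat with some successor in Z. Already a fixed point.
Sat(EG (EF ((lock ∨ ¬req) ∧ ¬safe))) = {q0, q2, q4, q6, q7}
Sat(EX (EG (EF ((lock ∨ ¬req) ∧ ¬safe)))) = {s : some successor in {q0, q2, q4, q6, q7}} = {q0, q2, q4, q6, q7}

{q0, q2, q4, q6, q7}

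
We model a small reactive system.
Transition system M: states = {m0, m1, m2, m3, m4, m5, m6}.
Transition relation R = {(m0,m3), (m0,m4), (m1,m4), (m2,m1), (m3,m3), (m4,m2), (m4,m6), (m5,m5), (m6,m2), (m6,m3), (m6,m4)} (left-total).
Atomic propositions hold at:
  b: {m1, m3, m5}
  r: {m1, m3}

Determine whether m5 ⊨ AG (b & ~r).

Sat(~r) = {m0, m2, m4, m5, m6}
Sat(b & ~r) = {m5}
AG (b & ~r): greatest fixpoint, start Z0 = {m5}, keep only states in Sat with every successor in Z. Already a fixed point.
Sat(AG (b & ~r)) = {m5}
m5 ∈ Sat(AG (b & ~r)) = {m5}, so the formula holds at m5.

Yes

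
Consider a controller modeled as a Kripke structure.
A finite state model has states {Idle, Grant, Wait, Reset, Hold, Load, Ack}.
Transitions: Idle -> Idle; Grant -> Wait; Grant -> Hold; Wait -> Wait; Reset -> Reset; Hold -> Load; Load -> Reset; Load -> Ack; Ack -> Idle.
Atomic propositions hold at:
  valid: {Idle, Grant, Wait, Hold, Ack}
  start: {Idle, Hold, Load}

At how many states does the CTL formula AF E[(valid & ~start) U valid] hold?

Sat(~start) = {Grant, Wait, Reset, Ack}
Sat(valid & ~start) = {Grant, Wait, Ack}
E[(valid & ~start) U valid]: least fixpoint, start Z0 = Sat(valid) = {Idle, Grant, Wait, Hold, Ack}, add states in Sat(valid & ~start) with some successor in Z. Already a fixed point.
Sat(E[(valid & ~start) U valid]) = {Idle, Grant, Wait, Hold, Ack}
AF E[(valid & ~start) U valid]: least fixpoint, start Z0 = {Idle, Grant, Wait, Hold, Ack}, add states with every successor in Z. Already a fixed point.
Sat(AF E[(valid & ~start) U valid]) = {Idle, Grant, Wait, Hold, Ack}
|Sat(AF E[(valid & ~start) U valid])| = |{Idle, Grant, Wait, Hold, Ack}| = 5.

5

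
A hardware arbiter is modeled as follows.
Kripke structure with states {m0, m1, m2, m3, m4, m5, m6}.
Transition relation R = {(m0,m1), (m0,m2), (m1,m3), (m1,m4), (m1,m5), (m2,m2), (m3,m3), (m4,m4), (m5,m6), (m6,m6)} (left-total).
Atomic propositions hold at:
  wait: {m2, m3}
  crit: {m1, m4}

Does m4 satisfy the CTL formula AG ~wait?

Yes

Sat(~wait) = {m0, m1, m4, m5, m6}
AG ~wait: greatest fixpoint, start Z0 = {m0, m1, m4, m5, m6}, keep only states in Sat with every successor in Z. Z1 = {m4, m5, m6}; fixed.
Sat(AG ~wait) = {m4, m5, m6}
m4 ∈ Sat(AG ~wait) = {m4, m5, m6}, so the formula holds at m4.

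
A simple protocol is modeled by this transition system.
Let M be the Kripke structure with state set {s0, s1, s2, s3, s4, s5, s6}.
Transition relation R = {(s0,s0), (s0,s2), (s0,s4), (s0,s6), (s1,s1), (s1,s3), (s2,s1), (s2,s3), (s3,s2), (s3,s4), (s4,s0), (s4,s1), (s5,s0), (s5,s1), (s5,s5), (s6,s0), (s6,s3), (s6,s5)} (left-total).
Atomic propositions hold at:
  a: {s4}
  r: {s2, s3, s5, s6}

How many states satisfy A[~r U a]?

Sat(~r) = {s0, s1, s4}
A[~r U a]: least fixpoint, start Z0 = Sat(a) = {s4}, add states in Sat(~r) with every successor in Z. Already a fixed point.
Sat(A[~r U a]) = {s4}
|Sat(A[~r U a])| = |{s4}| = 1.

1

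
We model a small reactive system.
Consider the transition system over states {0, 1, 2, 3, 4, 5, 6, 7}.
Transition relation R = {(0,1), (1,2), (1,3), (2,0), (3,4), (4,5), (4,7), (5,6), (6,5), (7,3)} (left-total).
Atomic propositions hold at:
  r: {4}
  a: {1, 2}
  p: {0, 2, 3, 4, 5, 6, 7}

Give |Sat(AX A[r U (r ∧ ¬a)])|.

Sat(¬a) = {0, 3, 4, 5, 6, 7}
Sat(r ∧ ¬a) = {4}
A[r U (r ∧ ¬a)]: least fixpoint, start Z0 = Sat((r ∧ ¬a)) = {4}, add states in Sat(r) with every successor in Z. Already a fixed point.
Sat(A[r U (r ∧ ¬a)]) = {4}
Sat(AX A[r U (r ∧ ¬a)]) = {s : every successor in {4}} = {3}
|Sat(AX A[r U (r ∧ ¬a)])| = |{3}| = 1.

1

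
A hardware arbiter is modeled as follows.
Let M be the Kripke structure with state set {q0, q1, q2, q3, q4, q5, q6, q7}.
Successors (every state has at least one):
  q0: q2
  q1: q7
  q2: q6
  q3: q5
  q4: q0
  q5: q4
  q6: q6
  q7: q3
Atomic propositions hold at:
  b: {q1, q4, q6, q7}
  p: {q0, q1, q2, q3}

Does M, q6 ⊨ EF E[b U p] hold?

No

E[b U p]: least fixpoint, start Z0 = Sat(p) = {q0, q1, q2, q3}, add states in Sat(b) with some successor in Z. Z1 = {q0, q1, q2, q3, q4, q7}; fixed.
Sat(E[b U p]) = {q0, q1, q2, q3, q4, q7}
EF E[b U p]: least fixpoint, start Z0 = {q0, q1, q2, q3, q4, q7}, add states with some successor in Z. Z1 = {q0, q1, q2, q3, q4, q5, q7}; fixed.
Sat(EF E[b U p]) = {q0, q1, q2, q3, q4, q5, q7}
q6 ∉ Sat(EF E[b U p]) = {q0, q1, q2, q3, q4, q5, q7}, so the formula does not hold at q6.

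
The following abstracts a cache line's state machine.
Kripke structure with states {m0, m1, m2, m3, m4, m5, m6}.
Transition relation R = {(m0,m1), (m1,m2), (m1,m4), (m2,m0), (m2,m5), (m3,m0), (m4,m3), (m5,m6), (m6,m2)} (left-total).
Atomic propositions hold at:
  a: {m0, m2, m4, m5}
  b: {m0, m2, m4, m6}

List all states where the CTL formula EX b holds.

{m1, m2, m3, m5, m6}

Sat(EX b) = {s : some successor in {m0, m2, m4, m6}} = {m1, m2, m3, m5, m6}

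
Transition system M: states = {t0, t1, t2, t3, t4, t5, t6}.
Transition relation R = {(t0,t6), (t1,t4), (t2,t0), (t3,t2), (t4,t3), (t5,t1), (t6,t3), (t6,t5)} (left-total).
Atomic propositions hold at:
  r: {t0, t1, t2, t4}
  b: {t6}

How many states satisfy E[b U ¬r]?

3

Sat(¬r) = {t3, t5, t6}
E[b U ¬r]: least fixpoint, start Z0 = Sat(¬r) = {t3, t5, t6}, add states in Sat(b) with some successor in Z. Already a fixed point.
Sat(E[b U ¬r]) = {t3, t5, t6}
|Sat(E[b U ¬r])| = |{t3, t5, t6}| = 3.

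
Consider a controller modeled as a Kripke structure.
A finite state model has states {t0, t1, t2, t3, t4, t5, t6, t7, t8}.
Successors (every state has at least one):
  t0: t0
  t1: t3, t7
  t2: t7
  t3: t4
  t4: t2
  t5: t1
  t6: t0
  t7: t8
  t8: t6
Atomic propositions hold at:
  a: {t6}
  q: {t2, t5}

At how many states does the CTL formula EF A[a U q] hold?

A[a U q]: least fixpoint, start Z0 = Sat(q) = {t2, t5}, add states in Sat(a) with every successor in Z. Already a fixed point.
Sat(A[a U q]) = {t2, t5}
EF A[a U q]: least fixpoint, start Z0 = {t2, t5}, add states with some successor in Z. Z1 = {t2, t4, t5}; Z2 = {t2, t3, t4, t5}; Z3 = {t1, t2, t3, t4, t5}; fixed.
Sat(EF A[a U q]) = {t1, t2, t3, t4, t5}
|Sat(EF A[a U q])| = |{t1, t2, t3, t4, t5}| = 5.

5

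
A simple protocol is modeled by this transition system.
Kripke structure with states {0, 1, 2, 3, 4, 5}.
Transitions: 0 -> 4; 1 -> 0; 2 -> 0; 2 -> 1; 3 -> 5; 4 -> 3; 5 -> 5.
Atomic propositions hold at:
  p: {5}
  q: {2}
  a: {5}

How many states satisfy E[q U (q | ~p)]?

5

Sat(~p) = {0, 1, 2, 3, 4}
Sat(q | ~p) = {0, 1, 2, 3, 4}
E[q U (q | ~p)]: least fixpoint, start Z0 = Sat((q | ~p)) = {0, 1, 2, 3, 4}, add states in Sat(q) with some successor in Z. Already a fixed point.
Sat(E[q U (q | ~p)]) = {0, 1, 2, 3, 4}
|Sat(E[q U (q | ~p)])| = |{0, 1, 2, 3, 4}| = 5.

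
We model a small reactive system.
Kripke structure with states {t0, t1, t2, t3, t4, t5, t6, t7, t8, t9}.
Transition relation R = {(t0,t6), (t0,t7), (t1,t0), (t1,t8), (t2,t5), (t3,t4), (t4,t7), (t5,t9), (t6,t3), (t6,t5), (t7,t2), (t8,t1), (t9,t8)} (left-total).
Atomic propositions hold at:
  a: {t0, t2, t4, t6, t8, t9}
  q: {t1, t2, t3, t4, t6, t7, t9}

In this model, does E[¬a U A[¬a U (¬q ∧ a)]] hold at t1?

Yes

Sat(¬a) = {t1, t3, t5, t7}
Sat(¬q) = {t0, t5, t8}
Sat(¬q ∧ a) = {t0, t8}
A[¬a U (¬q ∧ a)]: least fixpoint, start Z0 = Sat((¬q ∧ a)) = {t0, t8}, add states in Sat(¬a) with every successor in Z. Z1 = {t0, t1, t8}; fixed.
Sat(A[¬a U (¬q ∧ a)]) = {t0, t1, t8}
E[¬a U A[¬a U (¬q ∧ a)]]: least fixpoint, start Z0 = Sat(A[¬a U (¬q ∧ a)]) = {t0, t1, t8}, add states in Sat(¬a) with some successor in Z. Already a fixed point.
Sat(E[¬a U A[¬a U (¬q ∧ a)]]) = {t0, t1, t8}
t1 ∈ Sat(E[¬a U A[¬a U (¬q ∧ a)]]) = {t0, t1, t8}, so the formula holds at t1.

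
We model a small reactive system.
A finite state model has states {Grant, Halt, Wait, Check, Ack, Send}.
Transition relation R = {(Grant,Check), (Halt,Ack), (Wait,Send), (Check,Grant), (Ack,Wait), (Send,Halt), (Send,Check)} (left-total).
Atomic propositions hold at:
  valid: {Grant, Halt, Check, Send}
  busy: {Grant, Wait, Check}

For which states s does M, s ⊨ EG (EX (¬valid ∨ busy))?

{Grant, Check, Send}

Sat(¬valid) = {Wait, Ack}
Sat(¬valid ∨ busy) = {Grant, Wait, Check, Ack}
Sat(EX (¬valid ∨ busy)) = {s : some successor in {Grant, Wait, Check, Ack}} = {Grant, Halt, Check, Ack, Send}
EG (EX (¬valid ∨ busy)): greatest fixpoint, start Z0 = {Grant, Halt, Check, Ack, Send}, keep only states in Sat with some successor in Z. Z1 = {Grant, Halt, Check, Send}; Z2 = {Grant, Check, Send}; fixed.
Sat(EG (EX (¬valid ∨ busy))) = {Grant, Check, Send}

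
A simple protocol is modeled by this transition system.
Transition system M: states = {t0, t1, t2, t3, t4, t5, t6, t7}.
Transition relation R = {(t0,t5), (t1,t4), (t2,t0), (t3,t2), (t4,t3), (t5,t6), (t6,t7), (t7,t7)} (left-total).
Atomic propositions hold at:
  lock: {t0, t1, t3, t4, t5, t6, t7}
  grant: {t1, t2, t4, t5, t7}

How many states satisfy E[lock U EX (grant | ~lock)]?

Sat(~lock) = {t2}
Sat(grant | ~lock) = {t1, t2, t4, t5, t7}
Sat(EX (grant | ~lock)) = {s : some successor in {t1, t2, t4, t5, t7}} = {t0, t1, t3, t6, t7}
E[lock U EX (grant | ~lock)]: least fixpoint, start Z0 = Sat(EX (grant | ~lock)) = {t0, t1, t3, t6, t7}, add states in Sat(lock) with some successor in Z. Z1 = {t0, t1, t3, t4, t5, t6, t7}; fixed.
Sat(E[lock U EX (grant | ~lock)]) = {t0, t1, t3, t4, t5, t6, t7}
|Sat(E[lock U EX (grant | ~lock)])| = |{t0, t1, t3, t4, t5, t6, t7}| = 7.

7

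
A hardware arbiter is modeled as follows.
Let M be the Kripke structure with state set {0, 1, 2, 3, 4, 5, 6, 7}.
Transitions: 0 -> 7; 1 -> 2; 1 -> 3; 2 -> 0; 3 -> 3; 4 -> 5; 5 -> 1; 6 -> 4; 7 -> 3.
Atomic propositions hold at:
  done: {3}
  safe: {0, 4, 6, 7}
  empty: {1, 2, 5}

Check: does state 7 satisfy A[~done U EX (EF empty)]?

No

Sat(~done) = {0, 1, 2, 4, 5, 6, 7}
EF empty: least fixpoint, start Z0 = {1, 2, 5}, add states with some successor in Z. Z1 = {1, 2, 4, 5}; Z2 = {1, 2, 4, 5, 6}; fixed.
Sat(EF empty) = {1, 2, 4, 5, 6}
Sat(EX (EF empty)) = {s : some successor in {1, 2, 4, 5, 6}} = {1, 4, 5, 6}
A[~done U EX (EF empty)]: least fixpoint, start Z0 = Sat(EX (EF empty)) = {1, 4, 5, 6}, add states in Sat(~done) with every successor in Z. Already a fixed point.
Sat(A[~done U EX (EF empty)]) = {1, 4, 5, 6}
7 ∉ Sat(A[~done U EX (EF empty)]) = {1, 4, 5, 6}, so the formula does not hold at 7.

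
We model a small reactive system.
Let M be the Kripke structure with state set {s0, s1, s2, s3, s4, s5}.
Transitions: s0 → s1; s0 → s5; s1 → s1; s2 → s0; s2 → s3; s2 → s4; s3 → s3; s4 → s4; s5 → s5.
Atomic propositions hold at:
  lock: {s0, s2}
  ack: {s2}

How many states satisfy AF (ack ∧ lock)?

1

Sat(ack ∧ lock) = {s2}
AF (ack ∧ lock): least fixpoint, start Z0 = {s2}, add states with every successor in Z. Already a fixed point.
Sat(AF (ack ∧ lock)) = {s2}
|Sat(AF (ack ∧ lock))| = |{s2}| = 1.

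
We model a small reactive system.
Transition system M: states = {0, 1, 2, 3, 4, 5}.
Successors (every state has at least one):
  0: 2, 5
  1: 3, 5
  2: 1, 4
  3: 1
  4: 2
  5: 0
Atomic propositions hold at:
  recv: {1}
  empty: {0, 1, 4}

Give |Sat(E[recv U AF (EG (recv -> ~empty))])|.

Sat(~empty) = {2, 3, 5}
Sat(recv -> ~empty) = {0, 2, 3, 4, 5}
EG (recv -> ~empty): greatest fixpoint, start Z0 = {0, 2, 3, 4, 5}, keep only states in Sat with some successor in Z. Z1 = {0, 2, 4, 5}; fixed.
Sat(EG (recv -> ~empty)) = {0, 2, 4, 5}
AF (EG (recv -> ~empty)): least fixpoint, start Z0 = {0, 2, 4, 5}, add states with every successor in Z. Already a fixed point.
Sat(AF (EG (recv -> ~empty))) = {0, 2, 4, 5}
E[recv U AF (EG (recv -> ~empty))]: least fixpoint, start Z0 = Sat(AF (EG (recv -> ~empty))) = {0, 2, 4, 5}, add states in Sat(recv) with some successor in Z. Z1 = {0, 1, 2, 4, 5}; fixed.
Sat(E[recv U AF (EG (recv -> ~empty))]) = {0, 1, 2, 4, 5}
|Sat(E[recv U AF (EG (recv -> ~empty))])| = |{0, 1, 2, 4, 5}| = 5.

5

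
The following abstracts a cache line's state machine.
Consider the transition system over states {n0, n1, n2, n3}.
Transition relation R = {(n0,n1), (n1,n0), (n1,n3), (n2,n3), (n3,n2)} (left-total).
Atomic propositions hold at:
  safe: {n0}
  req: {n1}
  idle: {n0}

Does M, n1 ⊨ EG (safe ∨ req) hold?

Yes

Sat(safe ∨ req) = {n0, n1}
EG (safe ∨ req): greatest fixpoint, start Z0 = {n0, n1}, keep only states in Sat with some successor in Z. Already a fixed point.
Sat(EG (safe ∨ req)) = {n0, n1}
n1 ∈ Sat(EG (safe ∨ req)) = {n0, n1}, so the formula holds at n1.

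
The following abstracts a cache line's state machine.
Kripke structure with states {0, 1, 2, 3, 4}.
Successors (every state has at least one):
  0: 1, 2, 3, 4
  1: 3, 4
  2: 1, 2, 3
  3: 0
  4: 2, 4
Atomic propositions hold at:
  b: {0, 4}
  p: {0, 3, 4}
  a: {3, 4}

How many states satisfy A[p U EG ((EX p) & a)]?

1

Sat(EX p) = {s : some successor in {0, 3, 4}} = {0, 1, 2, 3, 4}
Sat((EX p) & a) = {3, 4}
EG ((EX p) & a): greatest fixpoint, start Z0 = {3, 4}, keep only states in Sat with some successor in Z. Z1 = {4}; fixed.
Sat(EG ((EX p) & a)) = {4}
A[p U EG ((EX p) & a)]: least fixpoint, start Z0 = Sat(EG ((EX p) & a)) = {4}, add states in Sat(p) with every successor in Z. Already a fixed point.
Sat(A[p U EG ((EX p) & a)]) = {4}
|Sat(A[p U EG ((EX p) & a)])| = |{4}| = 1.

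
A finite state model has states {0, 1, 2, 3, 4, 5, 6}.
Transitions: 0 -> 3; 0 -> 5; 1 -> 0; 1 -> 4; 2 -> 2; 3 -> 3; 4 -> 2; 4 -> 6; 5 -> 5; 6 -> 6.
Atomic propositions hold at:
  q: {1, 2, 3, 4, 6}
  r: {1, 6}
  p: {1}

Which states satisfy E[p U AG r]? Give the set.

AG r: greatest fixpoint, start Z0 = {1, 6}, keep only states in Sat with every successor in Z. Z1 = {6}; fixed.
Sat(AG r) = {6}
E[p U AG r]: least fixpoint, start Z0 = Sat(AG r) = {6}, add states in Sat(p) with some successor in Z. Already a fixed point.
Sat(E[p U AG r]) = {6}

{6}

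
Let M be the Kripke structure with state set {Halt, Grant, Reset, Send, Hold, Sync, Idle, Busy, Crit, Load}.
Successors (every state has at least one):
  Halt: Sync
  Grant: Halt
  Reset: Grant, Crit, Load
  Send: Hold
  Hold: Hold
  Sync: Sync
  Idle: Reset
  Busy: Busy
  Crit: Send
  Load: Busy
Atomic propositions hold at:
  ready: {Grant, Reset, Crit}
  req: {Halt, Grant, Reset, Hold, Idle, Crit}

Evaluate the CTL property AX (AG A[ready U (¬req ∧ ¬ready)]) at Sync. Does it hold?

Yes

Sat(¬req) = {Send, Sync, Busy, Load}
Sat(¬ready) = {Halt, Send, Hold, Sync, Idle, Busy, Load}
Sat(¬req ∧ ¬ready) = {Send, Sync, Busy, Load}
A[ready U (¬req ∧ ¬ready)]: least fixpoint, start Z0 = Sat((¬req ∧ ¬ready)) = {Send, Sync, Busy, Load}, add states in Sat(ready) with every successor in Z. Z1 = {Send, Sync, Busy, Crit, Load}; fixed.
Sat(A[ready U (¬req ∧ ¬ready)]) = {Send, Sync, Busy, Crit, Load}
AG A[ready U (¬req ∧ ¬ready)]: greatest fixpoint, start Z0 = {Send, Sync, Busy, Crit, Load}, keep only states in Sat with every successor in Z. Z1 = {Sync, Busy, Crit, Load}; Z2 = {Sync, Busy, Load}; fixed.
Sat(AG A[ready U (¬req ∧ ¬ready)]) = {Sync, Busy, Load}
Sat(AX (AG A[ready U (¬req ∧ ¬ready)])) = {s : every successor in {Sync, Busy, Load}} = {Halt, Sync, Busy, Load}
Sync ∈ Sat(AX (AG A[ready U (¬req ∧ ¬ready)])) = {Halt, Sync, Busy, Load}, so the formula holds at Sync.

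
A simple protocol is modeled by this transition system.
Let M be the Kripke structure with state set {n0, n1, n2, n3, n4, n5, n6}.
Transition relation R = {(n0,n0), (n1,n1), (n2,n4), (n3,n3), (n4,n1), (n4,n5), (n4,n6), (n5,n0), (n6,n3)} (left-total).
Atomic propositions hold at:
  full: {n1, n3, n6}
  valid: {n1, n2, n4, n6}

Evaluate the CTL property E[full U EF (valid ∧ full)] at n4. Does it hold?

Sat(valid ∧ full) = {n1, n6}
EF (valid ∧ full): least fixpoint, start Z0 = {n1, n6}, add states with some successor in Z. Z1 = {n1, n4, n6}; Z2 = {n1, n2, n4, n6}; fixed.
Sat(EF (valid ∧ full)) = {n1, n2, n4, n6}
E[full U EF (valid ∧ full)]: least fixpoint, start Z0 = Sat(EF (valid ∧ full)) = {n1, n2, n4, n6}, add states in Sat(full) with some successor in Z. Already a fixed point.
Sat(E[full U EF (valid ∧ full)]) = {n1, n2, n4, n6}
n4 ∈ Sat(E[full U EF (valid ∧ full)]) = {n1, n2, n4, n6}, so the formula holds at n4.

Yes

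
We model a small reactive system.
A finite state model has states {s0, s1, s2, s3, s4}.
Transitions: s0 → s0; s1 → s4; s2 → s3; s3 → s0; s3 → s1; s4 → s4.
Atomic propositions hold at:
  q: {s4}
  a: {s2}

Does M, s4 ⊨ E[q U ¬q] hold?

Sat(¬q) = {s0, s1, s2, s3}
E[q U ¬q]: least fixpoint, start Z0 = Sat(¬q) = {s0, s1, s2, s3}, add states in Sat(q) with some successor in Z. Already a fixed point.
Sat(E[q U ¬q]) = {s0, s1, s2, s3}
s4 ∉ Sat(E[q U ¬q]) = {s0, s1, s2, s3}, so the formula does not hold at s4.

No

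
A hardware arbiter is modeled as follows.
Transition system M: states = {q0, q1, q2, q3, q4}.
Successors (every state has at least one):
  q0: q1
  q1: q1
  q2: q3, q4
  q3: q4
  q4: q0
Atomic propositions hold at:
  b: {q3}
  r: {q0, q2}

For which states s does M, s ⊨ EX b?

{q2}

Sat(EX b) = {s : some successor in {q3}} = {q2}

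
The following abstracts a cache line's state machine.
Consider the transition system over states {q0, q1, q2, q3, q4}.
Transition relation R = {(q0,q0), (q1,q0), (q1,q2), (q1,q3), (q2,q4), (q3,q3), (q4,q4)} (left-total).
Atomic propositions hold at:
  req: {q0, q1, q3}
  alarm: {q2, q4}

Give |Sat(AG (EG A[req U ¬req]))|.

2

Sat(¬req) = {q2, q4}
A[req U ¬req]: least fixpoint, start Z0 = Sat(¬req) = {q2, q4}, add states in Sat(req) with every successor in Z. Already a fixed point.
Sat(A[req U ¬req]) = {q2, q4}
EG A[req U ¬req]: greatest fixpoint, start Z0 = {q2, q4}, keep only states in Sat with some successor in Z. Already a fixed point.
Sat(EG A[req U ¬req]) = {q2, q4}
AG (EG A[req U ¬req]): greatest fixpoint, start Z0 = {q2, q4}, keep only states in Sat with every successor in Z. Already a fixed point.
Sat(AG (EG A[req U ¬req])) = {q2, q4}
|Sat(AG (EG A[req U ¬req]))| = |{q2, q4}| = 2.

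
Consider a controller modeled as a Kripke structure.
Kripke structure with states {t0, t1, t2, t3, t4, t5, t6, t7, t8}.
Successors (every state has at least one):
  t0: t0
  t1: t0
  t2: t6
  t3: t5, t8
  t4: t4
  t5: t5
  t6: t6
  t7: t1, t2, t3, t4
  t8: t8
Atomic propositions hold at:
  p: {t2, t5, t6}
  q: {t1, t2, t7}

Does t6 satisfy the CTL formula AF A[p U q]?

No

A[p U q]: least fixpoint, start Z0 = Sat(q) = {t1, t2, t7}, add states in Sat(p) with every successor in Z. Already a fixed point.
Sat(A[p U q]) = {t1, t2, t7}
AF A[p U q]: least fixpoint, start Z0 = {t1, t2, t7}, add states with every successor in Z. Already a fixed point.
Sat(AF A[p U q]) = {t1, t2, t7}
t6 ∉ Sat(AF A[p U q]) = {t1, t2, t7}, so the formula does not hold at t6.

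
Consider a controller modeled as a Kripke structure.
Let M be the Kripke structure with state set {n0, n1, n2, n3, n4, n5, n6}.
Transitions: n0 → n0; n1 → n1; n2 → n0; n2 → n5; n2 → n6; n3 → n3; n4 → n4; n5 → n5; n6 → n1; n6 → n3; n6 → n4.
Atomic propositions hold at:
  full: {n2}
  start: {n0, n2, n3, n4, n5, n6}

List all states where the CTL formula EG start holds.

EG start: greatest fixpoint, start Z0 = {n0, n2, n3, n4, n5, n6}, keep only states in Sat with some successor in Z. Already a fixed point.
Sat(EG start) = {n0, n2, n3, n4, n5, n6}

{n0, n2, n3, n4, n5, n6}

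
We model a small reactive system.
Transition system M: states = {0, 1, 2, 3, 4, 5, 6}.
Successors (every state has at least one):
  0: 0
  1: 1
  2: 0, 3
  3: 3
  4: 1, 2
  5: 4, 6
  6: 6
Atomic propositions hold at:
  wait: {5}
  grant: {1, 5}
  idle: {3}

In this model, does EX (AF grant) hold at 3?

No

AF grant: least fixpoint, start Z0 = {1, 5}, add states with every successor in Z. Already a fixed point.
Sat(AF grant) = {1, 5}
Sat(EX (AF grant)) = {s : some successor in {1, 5}} = {1, 4}
3 ∉ Sat(EX (AF grant)) = {1, 4}, so the formula does not hold at 3.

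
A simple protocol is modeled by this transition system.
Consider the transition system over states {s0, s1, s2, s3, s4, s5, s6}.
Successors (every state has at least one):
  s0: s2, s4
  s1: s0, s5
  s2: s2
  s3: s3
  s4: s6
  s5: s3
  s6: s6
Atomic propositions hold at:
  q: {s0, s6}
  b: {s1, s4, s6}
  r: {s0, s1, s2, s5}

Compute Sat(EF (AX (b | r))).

{s0, s1, s2, s4, s6}

Sat(b | r) = {s0, s1, s2, s4, s5, s6}
Sat(AX (b | r)) = {s : every successor in {s0, s1, s2, s4, s5, s6}} = {s0, s1, s2, s4, s6}
EF (AX (b | r)): least fixpoint, start Z0 = {s0, s1, s2, s4, s6}, add states with some successor in Z. Already a fixed point.
Sat(EF (AX (b | r))) = {s0, s1, s2, s4, s6}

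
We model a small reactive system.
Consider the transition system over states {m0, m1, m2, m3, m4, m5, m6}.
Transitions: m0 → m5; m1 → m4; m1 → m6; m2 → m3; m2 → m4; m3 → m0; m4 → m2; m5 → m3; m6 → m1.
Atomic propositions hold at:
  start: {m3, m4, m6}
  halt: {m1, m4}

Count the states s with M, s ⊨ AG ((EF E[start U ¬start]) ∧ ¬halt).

Sat(¬start) = {m0, m1, m2, m5}
E[start U ¬start]: least fixpoint, start Z0 = Sat(¬start) = {m0, m1, m2, m5}, add states in Sat(start) with some successor in Z. Z1 = {m0, m1, m2, m3, m4, m5, m6}; fixed.
Sat(E[start U ¬start]) = {m0, m1, m2, m3, m4, m5, m6}
EF E[start U ¬start]: least fixpoint, start Z0 = {m0, m1, m2, m3, m4, m5, m6}, add states with some successor in Z. Already a fixed point.
Sat(EF E[start U ¬start]) = {m0, m1, m2, m3, m4, m5, m6}
Sat(¬halt) = {m0, m2, m3, m5, m6}
Sat((EF E[start U ¬start]) ∧ ¬halt) = {m0, m2, m3, m5, m6}
AG ((EF E[start U ¬start]) ∧ ¬halt): greatest fixpoint, start Z0 = {m0, m2, m3, m5, m6}, keep only states in Sat with every successor in Z. Z1 = {m0, m3, m5}; fixed.
Sat(AG ((EF E[start U ¬start]) ∧ ¬halt)) = {m0, m3, m5}
|Sat(AG ((EF E[start U ¬start]) ∧ ¬halt))| = |{m0, m3, m5}| = 3.

3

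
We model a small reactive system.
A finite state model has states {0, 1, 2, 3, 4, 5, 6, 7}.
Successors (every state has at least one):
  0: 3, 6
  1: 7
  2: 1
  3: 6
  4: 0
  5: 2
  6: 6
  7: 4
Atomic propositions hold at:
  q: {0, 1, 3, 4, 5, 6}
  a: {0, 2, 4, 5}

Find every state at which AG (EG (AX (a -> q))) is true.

{0, 1, 2, 3, 4, 6, 7}

Sat(a -> q) = {0, 1, 3, 4, 5, 6, 7}
Sat(AX (a -> q)) = {s : every successor in {0, 1, 3, 4, 5, 6, 7}} = {0, 1, 2, 3, 4, 6, 7}
EG (AX (a -> q)): greatest fixpoint, start Z0 = {0, 1, 2, 3, 4, 6, 7}, keep only states in Sat with some successor in Z. Already a fixed point.
Sat(EG (AX (a -> q))) = {0, 1, 2, 3, 4, 6, 7}
AG (EG (AX (a -> q))): greatest fixpoint, start Z0 = {0, 1, 2, 3, 4, 6, 7}, keep only states in Sat with every successor in Z. Already a fixed point.
Sat(AG (EG (AX (a -> q)))) = {0, 1, 2, 3, 4, 6, 7}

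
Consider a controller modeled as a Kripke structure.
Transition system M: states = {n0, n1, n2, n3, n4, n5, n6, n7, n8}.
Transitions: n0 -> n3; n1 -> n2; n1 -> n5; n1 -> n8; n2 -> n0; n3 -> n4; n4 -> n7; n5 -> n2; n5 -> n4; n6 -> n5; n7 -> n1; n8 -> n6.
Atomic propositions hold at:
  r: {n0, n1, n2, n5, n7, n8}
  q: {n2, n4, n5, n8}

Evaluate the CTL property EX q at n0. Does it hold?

Sat(EX q) = {s : some successor in {n2, n4, n5, n8}} = {n1, n3, n5, n6}
n0 ∉ Sat(EX q) = {n1, n3, n5, n6}, so the formula does not hold at n0.

No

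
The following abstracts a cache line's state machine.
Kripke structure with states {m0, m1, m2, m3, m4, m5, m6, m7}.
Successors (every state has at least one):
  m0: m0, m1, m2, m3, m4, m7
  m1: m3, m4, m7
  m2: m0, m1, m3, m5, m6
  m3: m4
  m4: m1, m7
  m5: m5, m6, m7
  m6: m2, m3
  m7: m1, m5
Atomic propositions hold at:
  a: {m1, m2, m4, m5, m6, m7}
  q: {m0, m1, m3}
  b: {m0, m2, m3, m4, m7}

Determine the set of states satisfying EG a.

{m1, m2, m4, m5, m6, m7}

EG a: greatest fixpoint, start Z0 = {m1, m2, m4, m5, m6, m7}, keep only states in Sat with some successor in Z. Already a fixed point.
Sat(EG a) = {m1, m2, m4, m5, m6, m7}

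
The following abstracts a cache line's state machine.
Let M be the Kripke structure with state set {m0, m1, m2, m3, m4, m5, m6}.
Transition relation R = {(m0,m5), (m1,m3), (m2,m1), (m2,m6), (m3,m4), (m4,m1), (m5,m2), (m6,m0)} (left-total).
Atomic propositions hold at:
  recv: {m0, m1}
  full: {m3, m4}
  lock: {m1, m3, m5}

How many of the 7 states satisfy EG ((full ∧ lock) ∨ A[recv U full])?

3

Sat(full ∧ lock) = {m3}
A[recv U full]: least fixpoint, start Z0 = Sat(full) = {m3, m4}, add states in Sat(recv) with every successor in Z. Z1 = {m1, m3, m4}; fixed.
Sat(A[recv U full]) = {m1, m3, m4}
Sat((full ∧ lock) ∨ A[recv U full]) = {m1, m3, m4}
EG ((full ∧ lock) ∨ A[recv U full]): greatest fixpoint, start Z0 = {m1, m3, m4}, keep only states in Sat with some successor in Z. Already a fixed point.
Sat(EG ((full ∧ lock) ∨ A[recv U full])) = {m1, m3, m4}
|Sat(EG ((full ∧ lock) ∨ A[recv U full]))| = |{m1, m3, m4}| = 3.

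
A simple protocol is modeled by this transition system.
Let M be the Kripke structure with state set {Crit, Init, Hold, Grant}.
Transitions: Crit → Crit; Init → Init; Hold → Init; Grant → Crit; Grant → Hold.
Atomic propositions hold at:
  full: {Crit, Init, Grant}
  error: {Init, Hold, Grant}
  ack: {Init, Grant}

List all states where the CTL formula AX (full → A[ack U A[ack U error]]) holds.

A[ack U error]: least fixpoint, start Z0 = Sat(error) = {Init, Hold, Grant}, add states in Sat(ack) with every successor in Z. Already a fixed point.
Sat(A[ack U error]) = {Init, Hold, Grant}
A[ack U A[ack U error]]: least fixpoint, start Z0 = Sat(A[ack U error]) = {Init, Hold, Grant}, add states in Sat(ack) with every successor in Z. Already a fixed point.
Sat(A[ack U A[ack U error]]) = {Init, Hold, Grant}
Sat(full → A[ack U A[ack U error]]) = {Init, Hold, Grant}
Sat(AX (full → A[ack U A[ack U error]])) = {s : every successor in {Init, Hold, Grant}} = {Init, Hold}

{Init, Hold}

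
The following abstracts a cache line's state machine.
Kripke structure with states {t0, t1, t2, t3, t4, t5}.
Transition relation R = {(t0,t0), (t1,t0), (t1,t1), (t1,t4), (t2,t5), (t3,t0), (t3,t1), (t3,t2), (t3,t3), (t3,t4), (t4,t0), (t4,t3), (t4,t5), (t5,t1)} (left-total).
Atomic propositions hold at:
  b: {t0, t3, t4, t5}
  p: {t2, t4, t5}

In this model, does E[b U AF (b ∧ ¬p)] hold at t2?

Sat(¬p) = {t0, t1, t3}
Sat(b ∧ ¬p) = {t0, t3}
AF (b ∧ ¬p): least fixpoint, start Z0 = {t0, t3}, add states with every successor in Z. Already a fixed point.
Sat(AF (b ∧ ¬p)) = {t0, t3}
E[b U AF (b ∧ ¬p)]: least fixpoint, start Z0 = Sat(AF (b ∧ ¬p)) = {t0, t3}, add states in Sat(b) with some successor in Z. Z1 = {t0, t3, t4}; fixed.
Sat(E[b U AF (b ∧ ¬p)]) = {t0, t3, t4}
t2 ∉ Sat(E[b U AF (b ∧ ¬p)]) = {t0, t3, t4}, so the formula does not hold at t2.

No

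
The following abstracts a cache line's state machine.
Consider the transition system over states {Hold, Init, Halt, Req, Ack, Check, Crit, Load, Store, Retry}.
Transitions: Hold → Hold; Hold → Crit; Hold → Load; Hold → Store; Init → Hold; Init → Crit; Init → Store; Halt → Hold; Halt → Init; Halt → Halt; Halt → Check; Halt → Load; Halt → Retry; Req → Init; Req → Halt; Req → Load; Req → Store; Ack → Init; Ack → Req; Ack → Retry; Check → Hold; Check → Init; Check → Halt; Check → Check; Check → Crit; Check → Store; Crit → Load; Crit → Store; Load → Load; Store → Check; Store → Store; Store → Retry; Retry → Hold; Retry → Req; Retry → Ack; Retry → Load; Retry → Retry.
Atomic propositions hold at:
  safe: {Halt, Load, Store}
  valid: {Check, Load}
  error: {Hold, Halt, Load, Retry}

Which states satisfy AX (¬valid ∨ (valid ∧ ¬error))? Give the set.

Sat(¬valid) = {Hold, Init, Halt, Req, Ack, Crit, Store, Retry}
Sat(¬error) = {Init, Req, Ack, Check, Crit, Store}
Sat(valid ∧ ¬error) = {Check}
Sat(¬valid ∨ (valid ∧ ¬error)) = {Hold, Init, Halt, Req, Ack, Check, Crit, Store, Retry}
Sat(AX (¬valid ∨ (valid ∧ ¬error))) = {s : every successor in {Hold, Init, Halt, Req, Ack, Check, Crit, Store, Retry}} = {Init, Ack, Check, Store}

{Init, Ack, Check, Store}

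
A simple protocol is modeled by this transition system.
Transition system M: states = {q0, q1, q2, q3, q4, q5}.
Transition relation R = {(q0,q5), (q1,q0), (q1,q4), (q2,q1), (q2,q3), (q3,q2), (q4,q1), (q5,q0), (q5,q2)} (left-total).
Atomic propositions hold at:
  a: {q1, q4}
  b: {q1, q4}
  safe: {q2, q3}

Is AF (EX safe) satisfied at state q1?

No

Sat(EX safe) = {s : some successor in {q2, q3}} = {q2, q3, q5}
AF (EX safe): least fixpoint, start Z0 = {q2, q3, q5}, add states with every successor in Z. Z1 = {q0, q2, q3, q5}; fixed.
Sat(AF (EX safe)) = {q0, q2, q3, q5}
q1 ∉ Sat(AF (EX safe)) = {q0, q2, q3, q5}, so the formula does not hold at q1.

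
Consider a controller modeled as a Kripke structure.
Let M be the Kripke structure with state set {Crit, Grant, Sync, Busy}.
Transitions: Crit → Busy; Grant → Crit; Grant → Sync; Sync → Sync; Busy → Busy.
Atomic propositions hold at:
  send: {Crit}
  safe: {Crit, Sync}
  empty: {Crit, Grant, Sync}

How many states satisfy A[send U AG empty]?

AG empty: greatest fixpoint, start Z0 = {Crit, Grant, Sync}, keep only states in Sat with every successor in Z. Z1 = {Grant, Sync}; Z2 = {Sync}; fixed.
Sat(AG empty) = {Sync}
A[send U AG empty]: least fixpoint, start Z0 = Sat(AG empty) = {Sync}, add states in Sat(send) with every successor in Z. Already a fixed point.
Sat(A[send U AG empty]) = {Sync}
|Sat(A[send U AG empty])| = |{Sync}| = 1.

1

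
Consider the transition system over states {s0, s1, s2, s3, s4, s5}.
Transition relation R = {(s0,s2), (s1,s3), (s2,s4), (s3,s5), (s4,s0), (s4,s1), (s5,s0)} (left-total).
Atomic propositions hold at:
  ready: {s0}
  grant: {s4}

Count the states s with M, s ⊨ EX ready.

Sat(EX ready) = {s : some successor in {s0}} = {s4, s5}
|Sat(EX ready)| = |{s4, s5}| = 2.

2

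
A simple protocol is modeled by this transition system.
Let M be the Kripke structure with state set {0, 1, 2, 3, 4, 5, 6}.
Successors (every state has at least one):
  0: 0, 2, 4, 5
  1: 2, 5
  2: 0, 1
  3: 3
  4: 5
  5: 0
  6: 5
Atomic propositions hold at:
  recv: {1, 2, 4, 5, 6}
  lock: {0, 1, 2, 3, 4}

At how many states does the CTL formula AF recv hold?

AF recv: least fixpoint, start Z0 = {1, 2, 4, 5, 6}, add states with every successor in Z. Already a fixed point.
Sat(AF recv) = {1, 2, 4, 5, 6}
|Sat(AF recv)| = |{1, 2, 4, 5, 6}| = 5.

5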